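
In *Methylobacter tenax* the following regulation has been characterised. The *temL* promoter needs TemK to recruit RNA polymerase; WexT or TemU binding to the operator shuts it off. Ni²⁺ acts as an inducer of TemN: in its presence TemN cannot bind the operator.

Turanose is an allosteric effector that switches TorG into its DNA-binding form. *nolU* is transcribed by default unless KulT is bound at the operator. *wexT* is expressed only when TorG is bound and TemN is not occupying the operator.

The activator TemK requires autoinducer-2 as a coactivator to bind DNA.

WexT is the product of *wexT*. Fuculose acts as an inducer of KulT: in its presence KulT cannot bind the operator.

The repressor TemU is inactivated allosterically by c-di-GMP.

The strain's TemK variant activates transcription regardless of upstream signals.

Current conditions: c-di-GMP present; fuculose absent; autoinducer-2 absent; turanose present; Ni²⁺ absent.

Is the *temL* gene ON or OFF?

ON

Turanose is present, so TorG is active.
Ni²⁺ is absent, so TemN is active.
With repressor TemN bound, *wexT* is not transcribed.
So WexT is not produced.
TemK is constitutively active in this strain.
c-di-GMP is present, so TemU is inactive.
No repressor is bound and TemK is active, so *temL* is transcribed.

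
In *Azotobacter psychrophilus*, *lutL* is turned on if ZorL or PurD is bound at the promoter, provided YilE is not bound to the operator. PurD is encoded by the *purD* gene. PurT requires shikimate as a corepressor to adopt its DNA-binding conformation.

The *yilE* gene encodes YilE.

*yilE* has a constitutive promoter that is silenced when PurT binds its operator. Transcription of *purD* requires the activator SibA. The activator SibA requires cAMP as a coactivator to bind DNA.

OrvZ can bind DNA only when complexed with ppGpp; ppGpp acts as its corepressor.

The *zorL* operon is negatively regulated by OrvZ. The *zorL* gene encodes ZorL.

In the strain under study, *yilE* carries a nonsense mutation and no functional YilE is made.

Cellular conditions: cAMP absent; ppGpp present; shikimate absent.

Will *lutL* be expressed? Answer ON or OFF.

ppGpp is present, so OrvZ is active.
With repressor OrvZ bound, *zorL* is not transcribed.
So ZorL is not produced.
cAMP is absent, so SibA is inactive.
Required activator SibA is absent, so *purD* is not transcribed.
So PurD is not produced.
YilE is non-functional in this strain, so it has no effect.
No activator is available at the *lutL* promoter, so *lutL* is not transcribed.

OFF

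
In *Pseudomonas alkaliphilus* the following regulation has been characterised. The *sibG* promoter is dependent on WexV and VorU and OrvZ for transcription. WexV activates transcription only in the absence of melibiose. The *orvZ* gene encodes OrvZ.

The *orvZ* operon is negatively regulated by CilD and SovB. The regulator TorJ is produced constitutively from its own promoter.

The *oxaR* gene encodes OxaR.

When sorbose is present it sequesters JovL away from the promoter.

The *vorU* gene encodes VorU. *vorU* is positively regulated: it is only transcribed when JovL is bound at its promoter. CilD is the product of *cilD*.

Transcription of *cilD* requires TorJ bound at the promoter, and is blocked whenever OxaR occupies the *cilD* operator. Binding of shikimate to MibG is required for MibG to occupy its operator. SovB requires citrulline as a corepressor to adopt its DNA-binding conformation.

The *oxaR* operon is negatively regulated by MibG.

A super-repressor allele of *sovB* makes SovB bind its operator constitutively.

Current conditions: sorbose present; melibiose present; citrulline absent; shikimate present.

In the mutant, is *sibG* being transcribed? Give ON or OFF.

OFF

Melibiose is present, so WexV is inactive.
Sorbose is present, so JovL is inactive.
Required activator JovL is absent, so *vorU* is not transcribed.
So VorU is not produced.
TorJ is produced constitutively and is active.
Shikimate is present, so MibG is active.
With repressor MibG bound, *oxaR* is not transcribed.
So OxaR is not produced.
No repressor is bound and TorJ is active, so *cilD* is transcribed.
So CilD is produced and active.
SovB is constitutively active in this strain.
With repressor CilD bound, *orvZ* is not transcribed.
So OrvZ is not produced.
Required activator WexV is absent, so *sibG* is not transcribed.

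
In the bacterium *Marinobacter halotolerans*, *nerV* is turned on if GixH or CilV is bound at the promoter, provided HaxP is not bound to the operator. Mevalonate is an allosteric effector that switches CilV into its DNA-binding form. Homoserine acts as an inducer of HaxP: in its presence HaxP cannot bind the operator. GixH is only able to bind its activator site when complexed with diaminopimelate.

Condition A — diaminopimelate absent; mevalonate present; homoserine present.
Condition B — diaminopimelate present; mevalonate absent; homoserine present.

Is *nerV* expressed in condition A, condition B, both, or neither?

both

Condition A:
Diaminopimelate is absent, so GixH is inactive.
Mevalonate is present, so CilV is active.
Homoserine is present, so HaxP is inactive.
Activator CilV is present, so *nerV* is transcribed.
→ *nerV* is ON in A.
Condition B:
Diaminopimelate is present, so GixH is active.
Mevalonate is absent, so CilV is inactive.
Homoserine is present, so HaxP is inactive.
Activator GixH is present, so *nerV* is transcribed.
→ *nerV* is ON in B.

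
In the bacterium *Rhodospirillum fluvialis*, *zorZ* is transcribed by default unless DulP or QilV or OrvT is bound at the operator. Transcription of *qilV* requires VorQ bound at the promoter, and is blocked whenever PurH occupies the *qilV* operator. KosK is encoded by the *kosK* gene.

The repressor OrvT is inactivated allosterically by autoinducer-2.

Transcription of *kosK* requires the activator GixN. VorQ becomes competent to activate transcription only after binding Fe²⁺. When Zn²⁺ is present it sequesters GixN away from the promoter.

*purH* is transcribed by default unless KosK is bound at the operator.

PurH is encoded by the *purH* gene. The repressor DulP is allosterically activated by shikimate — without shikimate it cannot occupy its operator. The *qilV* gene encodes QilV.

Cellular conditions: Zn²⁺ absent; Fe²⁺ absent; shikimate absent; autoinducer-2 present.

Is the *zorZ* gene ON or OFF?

Shikimate is absent, so DulP is inactive.
Fe²⁺ is absent, so VorQ is inactive.
Zn²⁺ is absent, so GixN is active.
No repressor is bound and GixN is active, so *kosK* is transcribed.
So KosK is produced and active.
With repressor KosK bound, *purH* is not transcribed.
So PurH is not produced.
Required activator VorQ is absent, so *qilV* is not transcribed.
So QilV is not produced.
Autoinducer-2 is present, so OrvT is inactive.
With no repressor bound, *zorZ* is transcribed.

ON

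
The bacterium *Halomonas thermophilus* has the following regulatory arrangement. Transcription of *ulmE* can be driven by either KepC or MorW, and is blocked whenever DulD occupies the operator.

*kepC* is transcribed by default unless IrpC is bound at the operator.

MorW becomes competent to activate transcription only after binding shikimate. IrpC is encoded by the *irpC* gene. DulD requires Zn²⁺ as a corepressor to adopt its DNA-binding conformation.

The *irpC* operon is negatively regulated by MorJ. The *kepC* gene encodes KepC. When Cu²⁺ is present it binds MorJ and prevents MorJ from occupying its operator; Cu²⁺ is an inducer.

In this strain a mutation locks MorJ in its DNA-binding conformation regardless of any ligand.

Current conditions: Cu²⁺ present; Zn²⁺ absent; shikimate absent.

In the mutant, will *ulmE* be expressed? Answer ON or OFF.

Zn²⁺ is absent, so DulD is inactive.
MorJ is constitutively active in this strain.
With repressor MorJ bound, *irpC* is not transcribed.
So IrpC is not produced.
With no repressor bound, *kepC* is transcribed.
So KepC is produced and active.
Shikimate is absent, so MorW is inactive.
Activator KepC is present, so *ulmE* is transcribed.

ON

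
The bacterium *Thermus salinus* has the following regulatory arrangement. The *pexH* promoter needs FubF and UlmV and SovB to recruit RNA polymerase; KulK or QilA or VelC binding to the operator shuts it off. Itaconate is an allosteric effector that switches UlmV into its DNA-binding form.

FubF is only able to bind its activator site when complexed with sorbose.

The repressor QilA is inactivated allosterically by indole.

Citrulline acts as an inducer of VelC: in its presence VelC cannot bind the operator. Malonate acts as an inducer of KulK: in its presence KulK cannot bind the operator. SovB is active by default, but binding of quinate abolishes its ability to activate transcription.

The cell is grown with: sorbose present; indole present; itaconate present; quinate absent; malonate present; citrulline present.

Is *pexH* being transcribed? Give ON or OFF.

Malonate is present, so KulK is inactive.
Sorbose is present, so FubF is active.
Indole is present, so QilA is inactive.
Citrulline is present, so VelC is inactive.
Itaconate is present, so UlmV is active.
Quinate is absent, so SovB is active.
No repressor is bound and FubF and UlmV and SovB are active, so *pexH* is transcribed.

ON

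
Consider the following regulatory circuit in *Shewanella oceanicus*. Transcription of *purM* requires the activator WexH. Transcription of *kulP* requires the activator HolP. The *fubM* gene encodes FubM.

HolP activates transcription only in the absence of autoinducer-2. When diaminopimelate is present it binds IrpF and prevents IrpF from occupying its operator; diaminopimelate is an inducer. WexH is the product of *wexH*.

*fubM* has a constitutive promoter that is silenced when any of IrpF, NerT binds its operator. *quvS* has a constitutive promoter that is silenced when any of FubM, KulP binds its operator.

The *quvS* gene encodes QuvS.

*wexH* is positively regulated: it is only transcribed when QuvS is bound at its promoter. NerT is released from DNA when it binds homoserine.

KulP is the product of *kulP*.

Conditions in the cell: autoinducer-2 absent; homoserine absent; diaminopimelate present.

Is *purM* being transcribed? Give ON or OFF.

OFF

Diaminopimelate is present, so IrpF is inactive.
Homoserine is absent, so NerT is active.
With repressor NerT bound, *fubM* is not transcribed.
So FubM is not produced.
Autoinducer-2 is absent, so HolP is active.
No repressor is bound and HolP is active, so *kulP* is transcribed.
So KulP is produced and active.
With repressor KulP bound, *quvS* is not transcribed.
So QuvS is not produced.
Required activator QuvS is absent, so *wexH* is not transcribed.
So WexH is not produced.
Required activator WexH is absent, so *purM* is not transcribed.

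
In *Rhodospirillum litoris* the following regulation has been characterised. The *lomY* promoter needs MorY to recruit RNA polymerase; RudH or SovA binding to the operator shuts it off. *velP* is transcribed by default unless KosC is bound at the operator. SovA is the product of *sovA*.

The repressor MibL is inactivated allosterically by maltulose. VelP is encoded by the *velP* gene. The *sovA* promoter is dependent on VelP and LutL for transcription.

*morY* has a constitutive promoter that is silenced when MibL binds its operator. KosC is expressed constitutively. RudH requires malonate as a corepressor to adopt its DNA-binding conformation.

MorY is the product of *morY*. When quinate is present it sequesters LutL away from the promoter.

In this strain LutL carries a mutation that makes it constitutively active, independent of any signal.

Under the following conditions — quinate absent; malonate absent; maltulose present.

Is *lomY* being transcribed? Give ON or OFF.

Malonate is absent, so RudH is inactive.
KosC is produced constitutively and is active.
With repressor KosC bound, *velP* is not transcribed.
So VelP is not produced.
LutL is constitutively active in this strain.
Required activator VelP is absent, so *sovA* is not transcribed.
So SovA is not produced.
Maltulose is present, so MibL is inactive.
With no repressor bound, *morY* is transcribed.
So MorY is produced and active.
No repressor is bound and MorY is active, so *lomY* is transcribed.

ON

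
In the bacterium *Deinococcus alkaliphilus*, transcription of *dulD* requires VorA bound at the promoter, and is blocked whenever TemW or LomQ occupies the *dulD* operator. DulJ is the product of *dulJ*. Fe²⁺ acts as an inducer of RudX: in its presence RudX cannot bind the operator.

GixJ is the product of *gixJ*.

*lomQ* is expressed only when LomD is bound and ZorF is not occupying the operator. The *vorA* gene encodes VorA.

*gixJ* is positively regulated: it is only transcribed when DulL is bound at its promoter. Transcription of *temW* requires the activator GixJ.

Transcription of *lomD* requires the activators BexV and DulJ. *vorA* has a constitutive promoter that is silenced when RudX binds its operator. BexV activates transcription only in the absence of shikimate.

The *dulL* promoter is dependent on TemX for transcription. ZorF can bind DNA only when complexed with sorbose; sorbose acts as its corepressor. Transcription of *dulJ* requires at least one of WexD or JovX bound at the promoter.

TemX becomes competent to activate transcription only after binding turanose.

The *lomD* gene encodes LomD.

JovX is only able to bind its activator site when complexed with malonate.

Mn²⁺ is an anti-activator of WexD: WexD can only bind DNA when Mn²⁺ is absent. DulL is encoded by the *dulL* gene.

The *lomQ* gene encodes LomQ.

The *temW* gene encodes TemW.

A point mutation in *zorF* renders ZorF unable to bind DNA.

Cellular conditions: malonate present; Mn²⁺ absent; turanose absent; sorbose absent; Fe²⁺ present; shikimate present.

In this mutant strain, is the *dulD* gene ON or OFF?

Turanose is absent, so TemX is inactive.
Required activator TemX is absent, so *dulL* is not transcribed.
So DulL is not produced.
Required activator DulL is absent, so *gixJ* is not transcribed.
So GixJ is not produced.
Required activator GixJ is absent, so *temW* is not transcribed.
So TemW is not produced.
Fe²⁺ is present, so RudX is inactive.
With no repressor bound, *vorA* is transcribed.
So VorA is produced and active.
ZorF is non-functional in this strain, so it has no effect.
Shikimate is present, so BexV is inactive.
Mn²⁺ is absent, so WexD is active.
Malonate is present, so JovX is active.
Activator WexD is present, so *dulJ* is transcribed.
So DulJ is produced and active.
Required activator BexV is absent, so *lomD* is not transcribed.
So LomD is not produced.
Required activator LomD is absent, so *lomQ* is not transcribed.
So LomQ is not produced.
No repressor is bound and VorA is active, so *dulD* is transcribed.

ON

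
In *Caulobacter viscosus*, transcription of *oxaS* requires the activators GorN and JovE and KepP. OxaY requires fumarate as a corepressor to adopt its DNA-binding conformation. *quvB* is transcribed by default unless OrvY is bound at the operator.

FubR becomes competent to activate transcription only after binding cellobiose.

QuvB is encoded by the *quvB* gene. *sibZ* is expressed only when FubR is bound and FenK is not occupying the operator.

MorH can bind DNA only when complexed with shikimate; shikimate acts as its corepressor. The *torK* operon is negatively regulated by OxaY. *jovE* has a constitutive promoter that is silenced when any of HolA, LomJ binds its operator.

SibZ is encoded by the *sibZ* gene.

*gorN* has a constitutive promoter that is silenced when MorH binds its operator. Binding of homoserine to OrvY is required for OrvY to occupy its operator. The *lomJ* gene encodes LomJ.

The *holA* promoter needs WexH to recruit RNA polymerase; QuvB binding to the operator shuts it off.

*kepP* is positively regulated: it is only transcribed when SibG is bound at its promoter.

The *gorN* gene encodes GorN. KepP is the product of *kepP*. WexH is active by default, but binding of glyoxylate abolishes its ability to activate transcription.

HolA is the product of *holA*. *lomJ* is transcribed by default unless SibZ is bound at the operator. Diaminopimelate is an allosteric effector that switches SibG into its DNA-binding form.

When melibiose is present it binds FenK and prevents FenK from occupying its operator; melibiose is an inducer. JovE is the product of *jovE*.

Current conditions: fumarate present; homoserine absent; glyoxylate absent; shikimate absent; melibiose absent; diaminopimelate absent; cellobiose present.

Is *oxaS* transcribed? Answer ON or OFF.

Shikimate is absent, so MorH is inactive.
With no repressor bound, *gorN* is transcribed.
So GorN is produced and active.
Glyoxylate is absent, so WexH is active.
Homoserine is absent, so OrvY is inactive.
With no repressor bound, *quvB* is transcribed.
So QuvB is produced and active.
With repressor QuvB bound, *holA* is not transcribed.
So HolA is not produced.
Cellobiose is present, so FubR is active.
Melibiose is absent, so FenK is active.
With repressor FenK bound, *sibZ* is not transcribed.
So SibZ is not produced.
With no repressor bound, *lomJ* is transcribed.
So LomJ is produced and active.
With repressor LomJ bound, *jovE* is not transcribed.
So JovE is not produced.
Diaminopimelate is absent, so SibG is inactive.
Required activator SibG is absent, so *kepP* is not transcribed.
So KepP is not produced.
Required activator JovE is absent, so *oxaS* is not transcribed.

OFF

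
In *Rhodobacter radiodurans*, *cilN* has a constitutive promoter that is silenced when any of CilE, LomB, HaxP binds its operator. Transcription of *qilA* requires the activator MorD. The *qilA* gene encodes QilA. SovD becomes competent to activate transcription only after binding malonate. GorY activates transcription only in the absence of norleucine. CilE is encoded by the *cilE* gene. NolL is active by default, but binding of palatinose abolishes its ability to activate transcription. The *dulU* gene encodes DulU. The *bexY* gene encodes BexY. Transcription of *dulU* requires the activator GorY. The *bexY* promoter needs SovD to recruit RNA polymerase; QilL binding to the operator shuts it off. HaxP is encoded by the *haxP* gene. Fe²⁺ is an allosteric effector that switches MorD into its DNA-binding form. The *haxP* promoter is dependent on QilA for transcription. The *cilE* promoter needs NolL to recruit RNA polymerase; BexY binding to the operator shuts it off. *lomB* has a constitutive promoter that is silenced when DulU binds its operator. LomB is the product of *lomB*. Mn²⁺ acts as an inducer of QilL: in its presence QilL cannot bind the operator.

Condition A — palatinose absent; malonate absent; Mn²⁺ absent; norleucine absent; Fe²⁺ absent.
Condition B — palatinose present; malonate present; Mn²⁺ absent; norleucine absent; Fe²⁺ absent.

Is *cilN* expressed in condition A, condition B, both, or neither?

Condition A:
Palatinose is absent, so NolL is active.
Malonate is absent, so SovD is inactive.
Mn²⁺ is absent, so QilL is active.
With repressor QilL bound, *bexY* is not transcribed.
So BexY is not produced.
No repressor is bound and NolL is active, so *cilE* is transcribed.
So CilE is produced and active.
Norleucine is absent, so GorY is active.
No repressor is bound and GorY is active, so *dulU* is transcribed.
So DulU is produced and active.
With repressor DulU bound, *lomB* is not transcribed.
So LomB is not produced.
Fe²⁺ is absent, so MorD is inactive.
Required activator MorD is absent, so *qilA* is not transcribed.
So QilA is not produced.
Required activator QilA is absent, so *haxP* is not transcribed.
So HaxP is not produced.
With repressor CilE bound, *cilN* is not transcribed.
→ *cilN* is OFF in A.
Condition B:
Palatinose is present, so NolL is inactive.
Malonate is present, so SovD is active.
Mn²⁺ is absent, so QilL is active.
With repressor QilL bound, *bexY* is not transcribed.
So BexY is not produced.
Required activator NolL is absent, so *cilE* is not transcribed.
So CilE is not produced.
Norleucine is absent, so GorY is active.
No repressor is bound and GorY is active, so *dulU* is transcribed.
So DulU is produced and active.
With repressor DulU bound, *lomB* is not transcribed.
So LomB is not produced.
Fe²⁺ is absent, so MorD is inactive.
Required activator MorD is absent, so *qilA* is not transcribed.
So QilA is not produced.
Required activator QilA is absent, so *haxP* is not transcribed.
So HaxP is not produced.
With no repressor bound, *cilN* is transcribed.
→ *cilN* is ON in B.

B only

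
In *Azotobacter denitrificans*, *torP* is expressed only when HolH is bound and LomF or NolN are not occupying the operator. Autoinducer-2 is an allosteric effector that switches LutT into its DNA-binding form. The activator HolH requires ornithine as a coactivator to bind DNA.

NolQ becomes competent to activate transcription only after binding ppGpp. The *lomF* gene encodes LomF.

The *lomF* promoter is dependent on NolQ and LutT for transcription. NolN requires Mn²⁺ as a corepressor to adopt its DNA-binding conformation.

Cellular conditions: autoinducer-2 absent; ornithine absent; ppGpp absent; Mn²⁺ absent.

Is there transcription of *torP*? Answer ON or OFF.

OFF

ppGpp is absent, so NolQ is inactive.
Autoinducer-2 is absent, so LutT is inactive.
Required activator NolQ is absent, so *lomF* is not transcribed.
So LomF is not produced.
Ornithine is absent, so HolH is inactive.
Mn²⁺ is absent, so NolN is inactive.
Required activator HolH is absent, so *torP* is not transcribed.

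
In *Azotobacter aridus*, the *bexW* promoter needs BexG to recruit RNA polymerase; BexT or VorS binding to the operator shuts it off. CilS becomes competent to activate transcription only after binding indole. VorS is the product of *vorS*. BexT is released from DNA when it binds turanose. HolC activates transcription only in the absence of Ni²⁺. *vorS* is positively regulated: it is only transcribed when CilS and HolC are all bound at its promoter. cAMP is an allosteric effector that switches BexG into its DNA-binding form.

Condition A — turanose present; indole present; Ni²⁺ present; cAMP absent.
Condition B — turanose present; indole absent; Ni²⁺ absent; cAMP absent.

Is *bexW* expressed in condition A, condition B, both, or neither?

Condition A:
Turanose is present, so BexT is inactive.
Indole is present, so CilS is active.
Ni²⁺ is present, so HolC is inactive.
Required activator HolC is absent, so *vorS* is not transcribed.
So VorS is not produced.
cAMP is absent, so BexG is inactive.
Required activator BexG is absent, so *bexW* is not transcribed.
→ *bexW* is OFF in A.
Condition B:
Turanose is present, so BexT is inactive.
Indole is absent, so CilS is inactive.
Ni²⁺ is absent, so HolC is active.
Required activator CilS is absent, so *vorS* is not transcribed.
So VorS is not produced.
cAMP is absent, so BexG is inactive.
Required activator BexG is absent, so *bexW* is not transcribed.
→ *bexW* is OFF in B.

neither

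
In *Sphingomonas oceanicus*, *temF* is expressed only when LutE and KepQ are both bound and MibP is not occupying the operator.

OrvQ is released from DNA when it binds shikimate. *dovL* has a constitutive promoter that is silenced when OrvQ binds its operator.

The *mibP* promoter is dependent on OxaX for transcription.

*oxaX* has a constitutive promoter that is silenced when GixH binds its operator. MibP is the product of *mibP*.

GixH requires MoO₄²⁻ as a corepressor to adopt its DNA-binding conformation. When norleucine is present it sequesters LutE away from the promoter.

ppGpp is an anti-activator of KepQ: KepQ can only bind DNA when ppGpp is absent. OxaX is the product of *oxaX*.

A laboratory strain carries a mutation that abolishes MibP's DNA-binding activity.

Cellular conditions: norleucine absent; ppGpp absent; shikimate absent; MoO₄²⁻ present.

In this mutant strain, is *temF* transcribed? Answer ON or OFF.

Norleucine is absent, so LutE is active.
MibP is non-functional in this strain, so it has no effect.
ppGpp is absent, so KepQ is active.
No repressor is bound and LutE and KepQ are active, so *temF* is transcribed.

ON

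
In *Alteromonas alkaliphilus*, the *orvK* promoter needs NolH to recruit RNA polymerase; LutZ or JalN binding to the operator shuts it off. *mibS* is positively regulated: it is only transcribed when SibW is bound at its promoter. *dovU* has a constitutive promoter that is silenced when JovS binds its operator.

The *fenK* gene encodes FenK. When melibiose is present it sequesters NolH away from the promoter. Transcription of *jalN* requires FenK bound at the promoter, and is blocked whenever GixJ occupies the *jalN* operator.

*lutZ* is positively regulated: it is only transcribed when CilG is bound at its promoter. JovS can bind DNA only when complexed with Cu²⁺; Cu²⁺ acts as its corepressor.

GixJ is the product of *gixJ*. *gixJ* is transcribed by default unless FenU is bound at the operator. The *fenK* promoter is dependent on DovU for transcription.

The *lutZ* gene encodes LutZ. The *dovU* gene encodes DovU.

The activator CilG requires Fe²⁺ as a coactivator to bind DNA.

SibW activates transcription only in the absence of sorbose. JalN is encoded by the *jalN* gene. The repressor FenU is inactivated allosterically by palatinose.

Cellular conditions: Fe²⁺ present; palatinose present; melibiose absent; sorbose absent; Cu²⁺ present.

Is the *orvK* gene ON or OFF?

Fe²⁺ is present, so CilG is active.
No repressor is bound and CilG is active, so *lutZ* is transcribed.
So LutZ is produced and active.
Melibiose is absent, so NolH is active.
Palatinose is present, so FenU is inactive.
With no repressor bound, *gixJ* is transcribed.
So GixJ is produced and active.
Cu²⁺ is present, so JovS is active.
With repressor JovS bound, *dovU* is not transcribed.
So DovU is not produced.
Required activator DovU is absent, so *fenK* is not transcribed.
So FenK is not produced.
With repressor GixJ bound, *jalN* is not transcribed.
So JalN is not produced.
With repressor LutZ bound, *orvK* is not transcribed.

OFF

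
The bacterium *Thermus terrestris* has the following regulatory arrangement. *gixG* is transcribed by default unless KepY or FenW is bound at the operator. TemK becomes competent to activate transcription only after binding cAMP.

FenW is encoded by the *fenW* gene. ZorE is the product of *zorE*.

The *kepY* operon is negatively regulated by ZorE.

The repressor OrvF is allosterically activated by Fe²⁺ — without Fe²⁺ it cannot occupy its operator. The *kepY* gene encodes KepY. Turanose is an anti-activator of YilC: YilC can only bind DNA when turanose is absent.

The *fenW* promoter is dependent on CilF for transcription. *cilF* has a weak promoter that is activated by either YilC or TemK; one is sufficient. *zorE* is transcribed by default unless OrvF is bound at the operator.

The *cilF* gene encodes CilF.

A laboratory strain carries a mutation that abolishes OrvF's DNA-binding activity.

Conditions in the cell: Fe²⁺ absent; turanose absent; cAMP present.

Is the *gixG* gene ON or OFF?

OFF

OrvF is non-functional in this strain, so it has no effect.
With no repressor bound, *zorE* is transcribed.
So ZorE is produced and active.
With repressor ZorE bound, *kepY* is not transcribed.
So KepY is not produced.
Turanose is absent, so YilC is active.
cAMP is present, so TemK is active.
Activator YilC is present, so *cilF* is transcribed.
So CilF is produced and active.
No repressor is bound and CilF is active, so *fenW* is transcribed.
So FenW is produced and active.
With repressor FenW bound, *gixG* is not transcribed.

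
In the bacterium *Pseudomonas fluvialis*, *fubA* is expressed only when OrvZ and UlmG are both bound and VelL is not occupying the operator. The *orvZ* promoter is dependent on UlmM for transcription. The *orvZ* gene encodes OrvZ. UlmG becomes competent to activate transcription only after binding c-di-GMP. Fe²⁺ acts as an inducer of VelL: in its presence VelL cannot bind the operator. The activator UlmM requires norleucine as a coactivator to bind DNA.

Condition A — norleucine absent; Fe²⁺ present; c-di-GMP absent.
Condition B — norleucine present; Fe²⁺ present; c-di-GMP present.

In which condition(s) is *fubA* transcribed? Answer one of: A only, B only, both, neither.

B only

Condition A:
Norleucine is absent, so UlmM is inactive.
Required activator UlmM is absent, so *orvZ* is not transcribed.
So OrvZ is not produced.
Fe²⁺ is present, so VelL is inactive.
c-di-GMP is absent, so UlmG is inactive.
Required activator OrvZ is absent, so *fubA* is not transcribed.
→ *fubA* is OFF in A.
Condition B:
Norleucine is present, so UlmM is active.
No repressor is bound and UlmM is active, so *orvZ* is transcribed.
So OrvZ is produced and active.
Fe²⁺ is present, so VelL is inactive.
c-di-GMP is present, so UlmG is active.
No repressor is bound and OrvZ and UlmG are active, so *fubA* is transcribed.
→ *fubA* is ON in B.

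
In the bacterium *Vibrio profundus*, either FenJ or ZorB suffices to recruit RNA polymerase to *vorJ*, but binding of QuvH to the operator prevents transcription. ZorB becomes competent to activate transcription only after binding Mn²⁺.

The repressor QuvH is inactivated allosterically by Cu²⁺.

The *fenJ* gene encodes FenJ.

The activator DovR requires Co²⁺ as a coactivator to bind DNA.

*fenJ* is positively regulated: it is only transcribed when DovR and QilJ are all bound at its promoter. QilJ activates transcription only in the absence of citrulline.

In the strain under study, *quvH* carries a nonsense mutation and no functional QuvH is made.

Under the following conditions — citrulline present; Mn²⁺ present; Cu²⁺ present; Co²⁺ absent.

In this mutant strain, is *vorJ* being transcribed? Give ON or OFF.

ON

Co²⁺ is absent, so DovR is inactive.
Citrulline is present, so QilJ is inactive.
Required activator DovR is absent, so *fenJ* is not transcribed.
So FenJ is not produced.
Mn²⁺ is present, so ZorB is active.
QuvH is non-functional in this strain, so it has no effect.
Activator ZorB is present, so *vorJ* is transcribed.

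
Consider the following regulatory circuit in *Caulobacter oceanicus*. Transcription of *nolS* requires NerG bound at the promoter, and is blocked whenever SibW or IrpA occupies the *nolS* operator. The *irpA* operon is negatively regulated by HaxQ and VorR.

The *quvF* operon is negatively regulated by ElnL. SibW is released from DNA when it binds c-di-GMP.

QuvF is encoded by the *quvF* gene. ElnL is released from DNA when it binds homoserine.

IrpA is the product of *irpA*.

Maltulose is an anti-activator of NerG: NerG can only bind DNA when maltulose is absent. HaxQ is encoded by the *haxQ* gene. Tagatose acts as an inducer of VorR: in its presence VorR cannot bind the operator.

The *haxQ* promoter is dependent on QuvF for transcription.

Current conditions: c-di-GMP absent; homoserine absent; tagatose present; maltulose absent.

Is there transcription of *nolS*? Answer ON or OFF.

OFF

c-di-GMP is absent, so SibW is active.
Maltulose is absent, so NerG is active.
Homoserine is absent, so ElnL is active.
With repressor ElnL bound, *quvF* is not transcribed.
So QuvF is not produced.
Required activator QuvF is absent, so *haxQ* is not transcribed.
So HaxQ is not produced.
Tagatose is present, so VorR is inactive.
With no repressor bound, *irpA* is transcribed.
So IrpA is produced and active.
With repressor SibW bound, *nolS* is not transcribed.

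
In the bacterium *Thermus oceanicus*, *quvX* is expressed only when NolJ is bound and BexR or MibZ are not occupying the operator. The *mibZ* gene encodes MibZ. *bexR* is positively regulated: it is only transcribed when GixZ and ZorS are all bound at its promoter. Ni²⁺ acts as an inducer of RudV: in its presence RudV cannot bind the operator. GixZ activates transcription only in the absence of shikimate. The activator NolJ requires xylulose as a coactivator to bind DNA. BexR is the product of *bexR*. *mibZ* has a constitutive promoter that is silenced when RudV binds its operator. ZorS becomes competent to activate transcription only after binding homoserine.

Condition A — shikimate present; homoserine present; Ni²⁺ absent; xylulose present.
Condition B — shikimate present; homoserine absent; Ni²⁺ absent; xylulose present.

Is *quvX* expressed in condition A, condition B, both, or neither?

both

Condition A:
Shikimate is present, so GixZ is inactive.
Homoserine is present, so ZorS is active.
Required activator GixZ is absent, so *bexR* is not transcribed.
So BexR is not produced.
Ni²⁺ is absent, so RudV is active.
With repressor RudV bound, *mibZ* is not transcribed.
So MibZ is not produced.
Xylulose is present, so NolJ is active.
No repressor is bound and NolJ is active, so *quvX* is transcribed.
→ *quvX* is ON in A.
Condition B:
Shikimate is present, so GixZ is inactive.
Homoserine is absent, so ZorS is inactive.
Required activator GixZ is absent, so *bexR* is not transcribed.
So BexR is not produced.
Ni²⁺ is absent, so RudV is active.
With repressor RudV bound, *mibZ* is not transcribed.
So MibZ is not produced.
Xylulose is present, so NolJ is active.
No repressor is bound and NolJ is active, so *quvX* is transcribed.
→ *quvX* is ON in B.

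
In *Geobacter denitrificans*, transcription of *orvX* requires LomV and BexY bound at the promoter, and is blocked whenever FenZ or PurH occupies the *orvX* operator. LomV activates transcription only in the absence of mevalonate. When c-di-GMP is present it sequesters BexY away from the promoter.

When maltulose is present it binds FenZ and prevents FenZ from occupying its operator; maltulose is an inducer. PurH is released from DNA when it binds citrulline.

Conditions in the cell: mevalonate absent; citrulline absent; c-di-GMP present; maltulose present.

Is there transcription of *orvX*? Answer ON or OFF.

OFF

Mevalonate is absent, so LomV is active.
Maltulose is present, so FenZ is inactive.
c-di-GMP is present, so BexY is inactive.
Citrulline is absent, so PurH is active.
With repressor PurH bound, *orvX* is not transcribed.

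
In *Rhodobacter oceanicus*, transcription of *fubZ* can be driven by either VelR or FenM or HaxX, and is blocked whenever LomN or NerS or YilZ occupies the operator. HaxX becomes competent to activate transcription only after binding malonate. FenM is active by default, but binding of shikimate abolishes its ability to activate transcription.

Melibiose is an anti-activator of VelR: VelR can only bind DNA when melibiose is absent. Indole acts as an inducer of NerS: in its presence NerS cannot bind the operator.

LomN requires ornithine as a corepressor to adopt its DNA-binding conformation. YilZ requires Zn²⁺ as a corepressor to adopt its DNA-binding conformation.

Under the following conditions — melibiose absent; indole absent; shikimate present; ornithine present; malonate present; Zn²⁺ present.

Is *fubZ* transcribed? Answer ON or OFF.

OFF

Melibiose is absent, so VelR is active.
Shikimate is present, so FenM is inactive.
Ornithine is present, so LomN is active.
Indole is absent, so NerS is active.
Zn²⁺ is present, so YilZ is active.
Malonate is present, so HaxX is active.
With repressor LomN bound, *fubZ* is not transcribed.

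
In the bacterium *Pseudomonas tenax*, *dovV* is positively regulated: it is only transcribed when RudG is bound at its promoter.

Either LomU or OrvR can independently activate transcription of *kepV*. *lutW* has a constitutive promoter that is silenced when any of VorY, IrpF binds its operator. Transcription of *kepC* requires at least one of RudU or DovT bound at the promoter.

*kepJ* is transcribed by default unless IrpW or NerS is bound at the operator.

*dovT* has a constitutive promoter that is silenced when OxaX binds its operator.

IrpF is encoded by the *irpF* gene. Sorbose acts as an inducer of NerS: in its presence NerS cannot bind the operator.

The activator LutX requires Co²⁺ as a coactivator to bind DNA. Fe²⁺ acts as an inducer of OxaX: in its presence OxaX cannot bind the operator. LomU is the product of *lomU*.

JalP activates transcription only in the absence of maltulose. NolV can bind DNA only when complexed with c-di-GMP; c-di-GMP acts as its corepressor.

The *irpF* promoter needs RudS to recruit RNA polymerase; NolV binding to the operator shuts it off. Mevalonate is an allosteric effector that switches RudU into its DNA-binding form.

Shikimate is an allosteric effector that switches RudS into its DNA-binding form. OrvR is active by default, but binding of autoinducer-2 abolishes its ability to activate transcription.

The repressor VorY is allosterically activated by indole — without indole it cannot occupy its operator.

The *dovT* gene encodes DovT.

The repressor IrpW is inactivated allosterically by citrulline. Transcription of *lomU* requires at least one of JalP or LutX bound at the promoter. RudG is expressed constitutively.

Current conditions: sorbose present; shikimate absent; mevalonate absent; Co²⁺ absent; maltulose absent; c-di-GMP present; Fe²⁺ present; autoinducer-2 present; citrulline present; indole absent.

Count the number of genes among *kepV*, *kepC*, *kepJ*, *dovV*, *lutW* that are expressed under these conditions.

5

Maltulose is absent, so JalP is active.
Co²⁺ is absent, so LutX is inactive.
Activator JalP is present, so *lomU* is transcribed.
So LomU is produced and active.
Autoinducer-2 is present, so OrvR is inactive.
Activator LomU is present, so *kepV* is transcribed.
→ *kepV* is ON.
Mevalonate is absent, so RudU is inactive.
Fe²⁺ is present, so OxaX is inactive.
With no repressor bound, *dovT* is transcribed.
So DovT is produced and active.
Activator DovT is present, so *kepC* is transcribed.
→ *kepC* is ON.
Citrulline is present, so IrpW is inactive.
Sorbose is present, so NerS is inactive.
With no repressor bound, *kepJ* is transcribed.
→ *kepJ* is ON.
RudG is produced constitutively and is active.
No repressor is bound and RudG is active, so *dovV* is transcribed.
→ *dovV* is ON.
Indole is absent, so VorY is inactive.
Shikimate is absent, so RudS is inactive.
c-di-GMP is present, so NolV is active.
With repressor NolV bound, *irpF* is not transcribed.
So IrpF is not produced.
With no repressor bound, *lutW* is transcribed.
→ *lutW* is ON.
5 of the 5 genes are transcribed.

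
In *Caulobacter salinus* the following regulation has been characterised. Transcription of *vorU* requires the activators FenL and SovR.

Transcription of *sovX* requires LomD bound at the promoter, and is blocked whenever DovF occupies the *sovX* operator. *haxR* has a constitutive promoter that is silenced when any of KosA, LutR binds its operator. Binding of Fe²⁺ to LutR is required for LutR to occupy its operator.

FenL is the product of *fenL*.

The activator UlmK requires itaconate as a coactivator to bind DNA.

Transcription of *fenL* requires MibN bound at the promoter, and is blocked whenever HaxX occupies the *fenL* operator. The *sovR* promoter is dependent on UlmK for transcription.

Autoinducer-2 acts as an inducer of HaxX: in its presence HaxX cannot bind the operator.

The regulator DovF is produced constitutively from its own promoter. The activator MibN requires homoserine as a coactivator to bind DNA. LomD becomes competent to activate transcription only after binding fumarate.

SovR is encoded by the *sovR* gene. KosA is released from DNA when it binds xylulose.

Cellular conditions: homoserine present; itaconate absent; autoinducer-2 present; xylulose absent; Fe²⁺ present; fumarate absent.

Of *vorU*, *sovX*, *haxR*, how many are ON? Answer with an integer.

Homoserine is present, so MibN is active.
Autoinducer-2 is present, so HaxX is inactive.
No repressor is bound and MibN is active, so *fenL* is transcribed.
So FenL is produced and active.
Itaconate is absent, so UlmK is inactive.
Required activator UlmK is absent, so *sovR* is not transcribed.
So SovR is not produced.
Required activator SovR is absent, so *vorU* is not transcribed.
→ *vorU* is OFF.
Fumarate is absent, so LomD is inactive.
DovF is produced constitutively and is active.
With repressor DovF bound, *sovX* is not transcribed.
→ *sovX* is OFF.
Xylulose is absent, so KosA is active.
Fe²⁺ is present, so LutR is active.
With repressor KosA bound, *haxR* is not transcribed.
→ *haxR* is OFF.
0 of the 3 genes are transcribed.

0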